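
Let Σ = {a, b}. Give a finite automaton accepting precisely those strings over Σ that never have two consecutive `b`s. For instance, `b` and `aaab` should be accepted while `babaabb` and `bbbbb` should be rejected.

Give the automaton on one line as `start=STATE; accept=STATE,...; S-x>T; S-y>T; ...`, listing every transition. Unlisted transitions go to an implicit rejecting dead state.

This is the complement of 'contains `bb`'. Use the same substring-matching states — q0 through q2 holding how much of `bb` has just been matched — but flip the accepting set: everything except the trap q2 accepts.
With 3 states:
        a   b  
>* q0   q0  q1 
 * q1   q0  q2 
   q2   q2  q2 
(> = start, * = accepting)

start=q0; accept=q0,q1; q0-a>q0; q0-b>q1; q1-a>q0; q1-b>q2; q2-a>q2; q2-b>q2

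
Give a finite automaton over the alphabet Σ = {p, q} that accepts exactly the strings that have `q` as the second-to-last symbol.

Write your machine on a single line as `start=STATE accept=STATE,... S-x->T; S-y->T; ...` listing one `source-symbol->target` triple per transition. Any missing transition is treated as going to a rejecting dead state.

Because acceptance depends on a position counted from the end, the machine has to buffer the most recent 2 symbols. Make each state the string of the last up-to-2 symbols read; on input `x` shift the window left and append `x`. Accept when the buffered window has length 2 and begins with `q`.
A 7-state machine:
        p   q  
>  S0   S1  S2 
   S1   S3  S4 
   S2   S5  S6 
   S3   S3  S4 
   S4   S5  S6 
 * S5   S3  S4 
 * S6   S5  S6 
(> = start, * = accepting)

start=S0; accept=S5,S6; S0-p->S1; S0-q->S2; S1-p->S3; S1-q->S4; S2-p->S5; S2-q->S6; S3-p->S3; S3-q->S4; S4-p->S5; S4-q->S6; S5-p->S3; S5-q->S4; S6-p->S5; S6-q->S6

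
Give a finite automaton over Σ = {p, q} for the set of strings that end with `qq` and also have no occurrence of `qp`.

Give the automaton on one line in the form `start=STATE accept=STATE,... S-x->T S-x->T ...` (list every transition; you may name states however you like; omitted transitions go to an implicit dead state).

start=A accept=D A-p->A A-q->B B-p->C B-q->D C-p->C C-q->C D-p->C D-q->D

Build one automaton per condition and run them in lockstep. The first has 3 states tracking how much of the suffix `qq` has currently been matched; the second has 3 states tracking partial matches of the forbidden pattern `qp`. A product state is a pair (one from each), accepting exactly when both do. After merging equivalent states the machine shrinks.
       p  q 
>  A   A  B 
   B   C  D 
   C   C  C 
 * D   C  D 
(> = start, * = accepting)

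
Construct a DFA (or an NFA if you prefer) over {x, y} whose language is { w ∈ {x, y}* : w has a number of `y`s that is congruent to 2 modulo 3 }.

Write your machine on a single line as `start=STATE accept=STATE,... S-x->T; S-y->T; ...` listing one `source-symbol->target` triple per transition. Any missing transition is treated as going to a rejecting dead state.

start=A; accept=C; A-x->A; A-y->B; B-x->B; B-y->C; C-x->C; C-y->A

Keep the running count of `y`s modulo 3: each `y` advances along the cycle A → B → C → A while other symbols loop. Accept at C.
With 3 states:
       x  y 
>  A   A  B 
   B   B  C 
 * C   C  A 
(> = start, * = accepting)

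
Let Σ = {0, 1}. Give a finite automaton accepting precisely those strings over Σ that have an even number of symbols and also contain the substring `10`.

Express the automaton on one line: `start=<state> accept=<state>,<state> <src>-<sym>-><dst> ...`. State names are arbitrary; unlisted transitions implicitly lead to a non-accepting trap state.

start=A accept=E A-0->B A-1->C B-0->A B-1->D C-0->E C-1->D D-0->F D-1->C E-0->F E-1->F F-0->E F-1->E

Handle the two conditions separately and then intersect. The first has 2 states tracking the input length modulo 2; the second has 3 states tracking whether and how much of `10` has been seen. A product state is a pair (one from each), accepting exactly when both do.
       0  1 
>  A   B  C 
   B   A  D 
   C   E  D 
   D   F  C 
 * E   F  F 
   F   E  E 
(> = start, * = accepting)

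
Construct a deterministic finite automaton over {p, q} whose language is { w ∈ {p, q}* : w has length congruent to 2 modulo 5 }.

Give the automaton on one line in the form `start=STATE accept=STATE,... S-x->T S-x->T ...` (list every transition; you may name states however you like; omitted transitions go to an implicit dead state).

Count input length modulo 5: every symbol advances one step around the cycle s0 → s1 → s2 → s3 → s4 → s0. Accept at s2.
5 states suffice.
        p   q  
>  s0   s1  s1 
   s1   s2  s2 
 * s2   s3  s3 
   s3   s4  s4 
   s4   s0  s0 
(> = start, * = accepting)

start=s0 accept=s2 s0-p->s1 s0-q->s1 s1-p->s2 s1-q->s2 s2-p->s3 s2-q->s3 s3-p->s4 s3-q->s4 s4-p->s0 s4-q->s0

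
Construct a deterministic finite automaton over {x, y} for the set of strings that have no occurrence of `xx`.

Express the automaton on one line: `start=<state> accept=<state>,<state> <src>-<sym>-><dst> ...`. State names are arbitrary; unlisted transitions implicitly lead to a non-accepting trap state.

Track partial matches of the forbidden pattern `xx`. State S2 is a dead state reached once `xx` has occurred; every other state accepts. S0 means no part of `xx` is currently matched.
A 3-state machine:
        x   y  
>* S0   S1  S0 
 * S1   S2  S0 
   S2   S2  S2 
(> = start, * = accepting)

start=S0 accept=S0,S1 S0-x->S1 S0-y->S0 S1-x->S2 S1-y->S0 S2-x->S2 S2-y->S2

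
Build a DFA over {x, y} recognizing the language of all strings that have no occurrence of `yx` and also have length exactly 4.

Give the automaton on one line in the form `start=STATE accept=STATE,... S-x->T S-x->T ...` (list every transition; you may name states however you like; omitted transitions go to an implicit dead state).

Handle the two conditions separately and then intersect. The first has 3 states tracking partial matches of the forbidden pattern `yx`; the second has 6 states tracking the input length, saturating at 5. A product state is a pair (one from each), accepting exactly when both do.
A 15-state machine:
          x    y  
>  q0     q1   q2 
   q1     q3   q4 
   q2     q5   q4 
   q3     q6   q7 
   q4     q8   q7 
   q5     q8   q8 
   q6     q9  q10 
   q7    q11  q10 
   q8    q11  q11 
 * q9    q12  q13 
 * q10   q14  q13 
   q11   q14  q14 
   q12   q12  q13 
   q13   q14  q13 
   q14   q14  q14 
(> = start, * = accepting)

start=q0 accept=q9,q10 q0-x->q1 q0-y->q2 q1-x->q3 q1-y->q4 q2-x->q5 q2-y->q4 q3-x->q6 q3-y->q7 q4-x->q8 q4-y->q7 q5-x->q8 q5-y->q8 q6-x->q9 q6-y->q10 q7-x->q11 q7-y->q10 q8-x->q11 q8-y->q11 q9-x->q12 q9-y->q13 q10-x->q14 q10-y->q13 q11-x->q14 q11-y->q14 q12-x->q12 q12-y->q13 q13-x->q14 q13-y->q13 q14-x->q14 q14-y->q14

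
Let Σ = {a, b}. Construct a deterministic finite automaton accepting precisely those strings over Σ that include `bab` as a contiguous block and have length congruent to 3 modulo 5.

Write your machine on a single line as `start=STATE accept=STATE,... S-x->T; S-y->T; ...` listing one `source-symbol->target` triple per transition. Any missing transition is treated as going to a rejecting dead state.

start=q0; accept=q9; q0-a->q1; q0-b->q2; q1-a->q3; q1-b->q4; q2-a->q5; q2-b->q4; q3-a->q6; q3-b->q7; q4-a->q8; q4-b->q7; q5-a->q6; q5-b->q9; q6-a->q10; q6-b->q11; q7-a->q12; q7-b->q11; q8-a->q10; q8-b->q13; q9-a->q13; q9-b->q13; q10-a->q0; q10-b->q14; q11-a->q15; q11-b->q14; q12-a->q0; q12-b->q16; q13-a->q16; q13-b->q16; q14-a->q17; q14-b->q2; q15-a->q1; q15-b->q18; q16-a->q18; q16-b->q18; q17-a->q3; q17-b->q19; q18-a->q19; q18-b->q19; q19-a->q9; q19-b->q9

Run two small machines in parallel and take their product. The first has 4 states tracking whether and how much of `bab` has been seen; the second has 5 states tracking the input length modulo 5. A product state is a pair (one from each), accepting exactly when both do.
          a    b  
>  q0     q1   q2 
   q1     q3   q4 
   q2     q5   q4 
   q3     q6   q7 
   q4     q8   q7 
   q5     q6   q9 
   q6    q10  q11 
   q7    q12  q11 
   q8    q10  q13 
 * q9    q13  q13 
   q10    q0  q14 
   q11   q15  q14 
   q12    q0  q16 
   q13   q16  q16 
   q14   q17   q2 
   q15    q1  q18 
   q16   q18  q18 
   q17    q3  q19 
   q18   q19  q19 
   q19    q9   q9 
(> = start, * = accepting)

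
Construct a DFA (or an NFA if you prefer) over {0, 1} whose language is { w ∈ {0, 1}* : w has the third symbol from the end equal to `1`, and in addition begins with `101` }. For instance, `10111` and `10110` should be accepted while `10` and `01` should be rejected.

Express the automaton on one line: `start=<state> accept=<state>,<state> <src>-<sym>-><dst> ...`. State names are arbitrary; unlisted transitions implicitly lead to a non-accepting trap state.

start=S0 accept=S4,S7,S8,S9 S0-0->S1 S0-1->S2 S1-0->S1 S1-1->S1 S2-0->S3 S2-1->S1 S3-0->S1 S3-1->S4 S4-0->S5 S4-1->S6 S5-0->S7 S5-1->S4 S6-0->S8 S6-1->S9 S7-0->S10 S7-1->S11 S8-0->S7 S8-1->S4 S9-0->S8 S9-1->S9 S10-0->S10 S10-1->S11 S11-0->S5 S11-1->S6

Run two small machines in parallel and take their product. One (15 states) tracks the last 3 symbols read; the other (5 states) tracks whether the input so far still matches the prefix `101`. Each combined state is a pair, one component from each; accept when both components accept. Equivalent product states are then merged.
12 states suffice.
          0    1  
>  S0     S1   S2 
   S1     S1   S1 
   S2     S3   S1 
   S3     S1   S4 
 * S4     S5   S6 
   S5     S7   S4 
   S6     S8   S9 
 * S7    S10  S11 
 * S8     S7   S4 
 * S9     S8   S9 
   S10   S10  S11 
   S11    S5   S6 
(> = start, * = accepting)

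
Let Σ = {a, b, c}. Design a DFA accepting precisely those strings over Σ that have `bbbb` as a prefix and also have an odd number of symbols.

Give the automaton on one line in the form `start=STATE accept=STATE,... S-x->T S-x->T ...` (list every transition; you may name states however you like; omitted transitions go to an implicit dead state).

start=q0 accept=q6 q0-a->q1 q0-b->q2 q0-c->q1 q1-a->q1 q1-b->q1 q1-c->q1 q2-a->q1 q2-b->q3 q2-c->q1 q3-a->q1 q3-b->q4 q3-c->q1 q4-a->q1 q4-b->q5 q4-c->q1 q5-a->q6 q5-b->q6 q5-c->q6 q6-a->q5 q6-b->q5 q6-c->q5

Run two small machines in parallel and take their product. The first has 6 states tracking whether the input so far still matches the prefix `bbbb`; the second has 2 states tracking the input length modulo 2. A product state is a pair (one from each), accepting exactly when both do. Minimizing collapses redundant product states.
A 7-state machine:
        a   b   c  
>  q0   q1  q2  q1 
   q1   q1  q1  q1 
   q2   q1  q3  q1 
   q3   q1  q4  q1 
   q4   q1  q5  q1 
   q5   q6  q6  q6 
 * q6   q5  q5  q5 
(> = start, * = accepting)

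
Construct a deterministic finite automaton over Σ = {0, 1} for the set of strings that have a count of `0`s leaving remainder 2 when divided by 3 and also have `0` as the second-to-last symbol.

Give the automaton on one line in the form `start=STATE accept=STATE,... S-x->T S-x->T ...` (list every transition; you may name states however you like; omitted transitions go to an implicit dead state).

start=S0 accept=S3,S8 S0-0->S1 S0-1->S2 S1-0->S3 S1-1->S4 S2-0->S5 S2-1->S6 S3-0->S7 S3-1->S8 S4-0->S9 S4-1->S10 S5-0->S3 S5-1->S4 S6-0->S5 S6-1->S6 S7-0->S11 S7-1->S12 S8-0->S13 S8-1->S14 S9-0->S7 S9-1->S8 S10-0->S9 S10-1->S10 S11-0->S3 S11-1->S4 S12-0->S5 S12-1->S6 S13-0->S11 S13-1->S12 S14-0->S13 S14-1->S14

Run two small machines in parallel and take their product. One (3 states) tracks the count of `0`s modulo 3; the other (7 states) tracks the last 2 symbols read. Each combined state is a pair, one component from each; accept when both components accept.
          0    1  
>  S0     S1   S2 
   S1     S3   S4 
   S2     S5   S6 
 * S3     S7   S8 
   S4     S9  S10 
   S5     S3   S4 
   S6     S5   S6 
   S7    S11  S12 
 * S8    S13  S14 
   S9     S7   S8 
   S10    S9  S10 
   S11    S3   S4 
   S12    S5   S6 
   S13   S11  S12 
   S14   S13  S14 
(> = start, * = accepting)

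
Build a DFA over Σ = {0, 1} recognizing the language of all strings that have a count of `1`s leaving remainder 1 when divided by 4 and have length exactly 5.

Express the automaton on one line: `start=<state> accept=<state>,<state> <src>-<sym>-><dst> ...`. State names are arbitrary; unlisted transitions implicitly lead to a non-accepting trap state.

start=s0 accept=s15 s0-0->s1 s0-1->s2 s1-0->s3 s1-1->s4 s2-0->s4 s2-1->s5 s3-0->s6 s3-1->s7 s4-0->s7 s4-1->s8 s5-0->s8 s5-1->s9 s6-0->s10 s6-1->s11 s7-0->s11 s7-1->s12 s8-0->s12 s8-1->s13 s9-0->s13 s9-1->s10 s10-0->s14 s10-1->s15 s11-0->s15 s11-1->s16 s12-0->s16 s12-1->s17 s13-0->s17 s13-1->s14 s14-0->s18 s14-1->s19 s15-0->s19 s15-1->s20 s16-0->s20 s16-1->s21 s17-0->s21 s17-1->s18 s18-0->s18 s18-1->s19 s19-0->s19 s19-1->s20 s20-0->s20 s20-1->s21 s21-0->s21 s21-1->s18

Run two small machines in parallel and take their product. One (4 states) tracks the count of `1`s modulo 4; the other (7 states) tracks the input length, saturating at 6. Each combined state is a pair, one component from each; accept when both components accept.
A 22-state machine:
          0    1  
>  s0     s1   s2 
   s1     s3   s4 
   s2     s4   s5 
   s3     s6   s7 
   s4     s7   s8 
   s5     s8   s9 
   s6    s10  s11 
   s7    s11  s12 
   s8    s12  s13 
   s9    s13  s10 
   s10   s14  s15 
   s11   s15  s16 
   s12   s16  s17 
   s13   s17  s14 
   s14   s18  s19 
 * s15   s19  s20 
   s16   s20  s21 
   s17   s21  s18 
   s18   s18  s19 
   s19   s19  s20 
   s20   s20  s21 
   s21   s21  s18 
(> = start, * = accepting)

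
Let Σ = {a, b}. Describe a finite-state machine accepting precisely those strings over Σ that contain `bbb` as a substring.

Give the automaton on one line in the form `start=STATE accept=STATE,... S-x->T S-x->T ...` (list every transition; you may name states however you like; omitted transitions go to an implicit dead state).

start=S0 accept=S3 S0-a->S0 S0-b->S1 S1-a->S0 S1-b->S2 S2-a->S0 S2-b->S3 S3-a->S3 S3-b->S3

States S0..S2 record the length of the longest prefix of `bbb` that matches the current input suffix. Reaching S3 means `bbb` has been seen, and we stay there forever. Accept from S3.
A 4-state machine:
        a   b  
>  S0   S0  S1 
   S1   S0  S2 
   S2   S0  S3 
 * S3   S3  S3 
(> = start, * = accepting)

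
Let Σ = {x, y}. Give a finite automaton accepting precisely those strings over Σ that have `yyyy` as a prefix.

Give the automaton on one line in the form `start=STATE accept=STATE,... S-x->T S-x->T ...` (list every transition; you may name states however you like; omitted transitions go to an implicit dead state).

Check the first 4 symbols one by one: s0 through s3 record how many have matched `yyyy` so far; any wrong symbol goes to the dead state s5. After all 4 match we enter the accepting sink s4.
6 states suffice.
        x   y  
>  s0   s5  s1 
   s1   s5  s2 
   s2   s5  s3 
   s3   s5  s4 
 * s4   s4  s4 
   s5   s5  s5 
(> = start, * = accepting)

start=s0 accept=s4 s0-x->s5 s0-y->s1 s1-x->s5 s1-y->s2 s2-x->s5 s2-y->s3 s3-x->s5 s3-y->s4 s4-x->s4 s4-y->s4 s5-x->s5 s5-y->s5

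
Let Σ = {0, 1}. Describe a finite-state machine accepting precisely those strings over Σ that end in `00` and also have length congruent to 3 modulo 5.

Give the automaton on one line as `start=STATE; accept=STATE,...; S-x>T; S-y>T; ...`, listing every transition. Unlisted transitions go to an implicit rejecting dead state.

start=s0; accept=s6; s0-0>s1; s0-1>s2; s1-0>s3; s1-1>s4; s2-0>s5; s2-1>s4; s3-0>s6; s3-1>s7; s4-0>s8; s4-1>s7; s5-0>s6; s5-1>s7; s6-0>s9; s6-1>s10; s7-0>s11; s7-1>s10; s8-0>s9; s8-1>s10; s9-0>s12; s9-1>s0; s10-0>s13; s10-1>s0; s11-0>s12; s11-1>s0; s12-0>s14; s12-1>s2; s13-0>s14; s13-1>s2; s14-0>s3; s14-1>s4

Run two small machines in parallel and take their product. The first has 3 states tracking how much of the suffix `00` has currently been matched; the second has 5 states tracking the input length modulo 5. A product state is a pair (one from each), accepting exactly when both do.
          0    1  
>  s0     s1   s2 
   s1     s3   s4 
   s2     s5   s4 
   s3     s6   s7 
   s4     s8   s7 
   s5     s6   s7 
 * s6     s9  s10 
   s7    s11  s10 
   s8     s9  s10 
   s9    s12   s0 
   s10   s13   s0 
   s11   s12   s0 
   s12   s14   s2 
   s13   s14   s2 
   s14    s3   s4 
(> = start, * = accepting)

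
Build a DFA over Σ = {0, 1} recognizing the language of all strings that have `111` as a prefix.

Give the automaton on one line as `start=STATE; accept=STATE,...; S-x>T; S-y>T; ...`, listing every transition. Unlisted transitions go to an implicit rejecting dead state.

Check the first 3 symbols one by one: S0 through S2 record how many have matched `111` so far; any wrong symbol goes to the dead state S4. After all 3 match we enter the accepting sink S3.
5 states suffice.
        0   1  
>  S0   S4  S1 
   S1   S4  S2 
   S2   S4  S3 
 * S3   S3  S3 
   S4   S4  S4 
(> = start, * = accepting)

start=S0; accept=S3; S0-0>S4; S0-1>S1; S1-0>S4; S1-1>S2; S2-0>S4; S2-1>S3; S3-0>S3; S3-1>S3; S4-0>S4; S4-1>S4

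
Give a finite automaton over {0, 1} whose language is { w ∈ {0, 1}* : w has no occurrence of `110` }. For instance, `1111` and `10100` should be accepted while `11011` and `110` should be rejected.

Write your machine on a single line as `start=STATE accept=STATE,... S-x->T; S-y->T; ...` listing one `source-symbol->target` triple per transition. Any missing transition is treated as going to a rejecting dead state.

start=S0; accept=S0,S1,S2; S0-0->S0; S0-1->S1; S1-0->S0; S1-1->S2; S2-0->S3; S2-1->S2; S3-0->S3; S3-1->S3

Track partial matches of the forbidden pattern `110`. State S3 is a dead state reached once `110` has occurred; every other state accepts. S0 means no part of `110` is currently matched.
A 4-state machine:
        0   1  
>* S0   S0  S1 
 * S1   S0  S2 
 * S2   S3  S2 
   S3   S3  S3 
(> = start, * = accepting)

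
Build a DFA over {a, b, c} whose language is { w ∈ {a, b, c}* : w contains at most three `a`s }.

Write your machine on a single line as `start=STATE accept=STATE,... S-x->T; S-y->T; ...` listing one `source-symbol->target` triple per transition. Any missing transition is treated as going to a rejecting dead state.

start=S0; accept=S0,S1,S2,S3; S0-a->S1; S0-b->S0; S0-c->S0; S1-a->S2; S1-b->S1; S1-c->S1; S2-a->S3; S2-b->S2; S2-c->S2; S3-a->S4; S3-b->S3; S3-c->S3; S4-a->S4; S4-b->S4; S4-c->S4

Count `a`s, saturating at 4: states S0 through S3 mean 0 through 3 `a`s seen; S4 means more than 3. Each `a` increments (capped at S4); other symbols loop. Accept from {S0, S1, S2, S3}.
        a   b   c  
>* S0   S1  S0  S0 
 * S1   S2  S1  S1 
 * S2   S3  S2  S2 
 * S3   S4  S3  S3 
   S4   S4  S4  S4 
(> = start, * = accepting)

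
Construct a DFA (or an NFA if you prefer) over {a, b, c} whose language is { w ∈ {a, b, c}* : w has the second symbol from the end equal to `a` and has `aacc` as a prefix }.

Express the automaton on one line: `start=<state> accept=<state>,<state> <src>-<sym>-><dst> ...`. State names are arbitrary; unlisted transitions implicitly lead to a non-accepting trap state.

Build one automaton per condition and run them in lockstep. The first has 13 states tracking the last 2 symbols read; the second has 6 states tracking whether the input so far still matches the prefix `aacc`. A product state is a pair (one from each), accepting exactly when both do. Minimizing collapses redundant product states.
A 9-state machine:
        a   b   c  
>  q0   q1  q2  q2 
   q1   q3  q2  q2 
   q2   q2  q2  q2 
   q3   q2  q2  q4 
   q4   q2  q2  q5 
   q5   q6  q5  q5 
   q6   q7  q8  q8 
 * q7   q7  q8  q8 
 * q8   q6  q5  q5 
(> = start, * = accepting)

start=q0 accept=q7,q8 q0-a->q1 q0-b->q2 q0-c->q2 q1-a->q3 q1-b->q2 q1-c->q2 q2-a->q2 q2-b->q2 q2-c->q2 q3-a->q2 q3-b->q2 q3-c->q4 q4-a->q2 q4-b->q2 q4-c->q5 q5-a->q6 q5-b->q5 q5-c->q5 q6-a->q7 q6-b->q8 q6-c->q8 q7-a->q7 q7-b->q8 q7-c->q8 q8-a->q6 q8-b->q5 q8-c->q5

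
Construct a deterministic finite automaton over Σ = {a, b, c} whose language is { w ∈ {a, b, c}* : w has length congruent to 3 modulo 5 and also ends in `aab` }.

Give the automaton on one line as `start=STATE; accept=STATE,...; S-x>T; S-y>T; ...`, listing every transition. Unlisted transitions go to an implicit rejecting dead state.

Run two small machines in parallel and take their product. One (5 states) tracks the input length modulo 5; the other (4 states) tracks how much of the suffix `aab` has currently been matched. Each combined state is a pair, one component from each; accept when both components accept. After merging equivalent states the machine shrinks.
        a   b   c  
>  S0   S1  S2  S2 
   S1   S3  S4  S4 
   S2   S4  S4  S4 
   S3   S5  S6  S5 
   S4   S5  S5  S5 
   S5   S7  S7  S7 
 * S6   S7  S7  S7 
   S7   S0  S0  S0 
(> = start, * = accepting)

start=S0; accept=S6; S0-a>S1; S0-b>S2; S0-c>S2; S1-a>S3; S1-b>S4; S1-c>S4; S2-a>S4; S2-b>S4; S2-c>S4; S3-a>S5; S3-b>S6; S3-c>S5; S4-a>S5; S4-b>S5; S4-c>S5; S5-a>S7; S5-b>S7; S5-c>S7; S6-a>S7; S6-b>S7; S6-c>S7; S7-a>S0; S7-b>S0; S7-c>S0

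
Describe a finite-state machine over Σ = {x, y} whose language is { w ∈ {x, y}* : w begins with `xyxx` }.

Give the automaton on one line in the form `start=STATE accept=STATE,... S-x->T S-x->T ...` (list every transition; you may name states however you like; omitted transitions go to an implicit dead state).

Check the first 4 symbols one by one: A through D record how many have matched `xyxx` so far; any wrong symbol goes to the dead state F. After all 4 match we enter the accepting sink E.
With 6 states:
       x  y 
>  A   B  F 
   B   F  C 
   C   D  F 
   D   E  F 
 * E   E  E 
   F   F  F 
(> = start, * = accepting)

start=A accept=E A-x->B A-y->F B-x->F B-y->C C-x->D C-y->F D-x->E D-y->F E-x->E E-y->E F-x->F F-y->F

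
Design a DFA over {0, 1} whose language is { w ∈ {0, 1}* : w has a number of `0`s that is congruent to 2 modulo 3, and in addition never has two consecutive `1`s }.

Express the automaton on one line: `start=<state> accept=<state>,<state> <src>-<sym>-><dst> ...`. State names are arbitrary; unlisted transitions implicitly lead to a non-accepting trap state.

start=q0 accept=q3,q6 q0-0->q1 q0-1->q2 q1-0->q3 q1-1->q4 q2-0->q1 q2-1->q5 q3-0->q0 q3-1->q6 q4-0->q3 q4-1->q7 q5-0->q7 q5-1->q5 q6-0->q0 q6-1->q8 q7-0->q8 q7-1->q7 q8-0->q5 q8-1->q8

Run two small machines in parallel and take their product. One (3 states) tracks the count of `0`s modulo 3; the other (3 states) tracks partial matches of the forbidden pattern `11`. Each combined state is a pair, one component from each; accept when both components accept.
A 9-state machine:
        0   1  
>  q0   q1  q2 
   q1   q3  q4 
   q2   q1  q5 
 * q3   q0  q6 
   q4   q3  q7 
   q5   q7  q5 
 * q6   q0  q8 
   q7   q8  q7 
   q8   q5  q8 
(> = start, * = accepting)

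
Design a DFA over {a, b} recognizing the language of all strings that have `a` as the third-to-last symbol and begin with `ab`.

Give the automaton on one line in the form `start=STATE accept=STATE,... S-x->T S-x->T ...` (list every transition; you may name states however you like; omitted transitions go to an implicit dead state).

Handle the two conditions separately and then intersect. The first has 15 states tracking the last 3 symbols read; the second has 4 states tracking whether the input so far still matches the prefix `ab`. A product state is a pair (one from each), accepting exactly when both do. After merging equivalent states the machine shrinks.
11 states suffice.
          a    b  
>  q0     q1   q2 
   q1     q2   q3 
   q2     q2   q2 
   q3     q4   q5 
 * q4     q6   q3 
 * q5     q7   q8 
   q6     q9  q10 
   q7     q6   q3 
   q8     q7   q8 
 * q9     q9  q10 
 * q10    q4   q5 
(> = start, * = accepting)

start=q0 accept=q4,q5,q9,q10 q0-a->q1 q0-b->q2 q1-a->q2 q1-b->q3 q2-a->q2 q2-b->q2 q3-a->q4 q3-b->q5 q4-a->q6 q4-b->q3 q5-a->q7 q5-b->q8 q6-a->q9 q6-b->q10 q7-a->q6 q7-b->q3 q8-a->q7 q8-b->q8 q9-a->q9 q9-b->q10 q10-a->q4 q10-b->q5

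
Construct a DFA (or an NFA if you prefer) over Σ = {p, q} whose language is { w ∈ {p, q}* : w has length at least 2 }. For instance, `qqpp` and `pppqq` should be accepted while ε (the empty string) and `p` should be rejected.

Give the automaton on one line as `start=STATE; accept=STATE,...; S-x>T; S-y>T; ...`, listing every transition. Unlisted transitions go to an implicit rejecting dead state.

start=S0; accept=S2,S3; S0-p>S1; S0-q>S1; S1-p>S2; S1-q>S2; S2-p>S3; S2-q>S3; S3-p>S3; S3-q>S3

Count input length up to 3: every symbol moves from S0 toward S3, which means 'more than 2' and absorbs. Accept from {S2, S3}.
With 4 states:
        p   q  
>  S0   S1  S1 
   S1   S2  S2 
 * S2   S3  S3 
 * S3   S3  S3 
(> = start, * = accepting)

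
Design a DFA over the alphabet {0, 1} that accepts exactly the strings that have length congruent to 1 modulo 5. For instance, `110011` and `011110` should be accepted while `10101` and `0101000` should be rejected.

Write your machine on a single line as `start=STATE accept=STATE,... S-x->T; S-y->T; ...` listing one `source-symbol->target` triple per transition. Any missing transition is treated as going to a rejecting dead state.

Only the length mod 5 matters, so use a 5-cycle: from any state, every input symbol moves to the next state, wrapping S4 back to S0. Mark S1 accepting.
A 5-state machine:
        0   1  
>  S0   S1  S1 
 * S1   S2  S2 
   S2   S3  S3 
   S3   S4  S4 
   S4   S0  S0 
(> = start, * = accepting)

start=S0; accept=S1; S0-0->S1; S0-1->S1; S1-0->S2; S1-1->S2; S2-0->S3; S2-1->S3; S3-0->S4; S3-1->S4; S4-0->S0; S4-1->S0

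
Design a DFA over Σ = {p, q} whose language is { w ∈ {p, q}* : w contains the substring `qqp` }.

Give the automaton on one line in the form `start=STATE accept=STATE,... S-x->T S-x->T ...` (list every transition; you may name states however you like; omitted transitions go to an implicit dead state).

start=s0 accept=s3 s0-p->s0 s0-q->s1 s1-p->s0 s1-q->s2 s2-p->s3 s2-q->s2 s3-p->s3 s3-q->s3

Track how much of `qqp` has been matched so far: state s0 is no progress, s3 is the absorbing accept state reached once `qqp` has occurred. Intermediate states record partial matches; on a mismatch, fall back to the longest reusable overlap.
With 4 states:
        p   q  
>  s0   s0  s1 
   s1   s0  s2 
   s2   s3  s2 
 * s3   s3  s3 
(> = start, * = accepting)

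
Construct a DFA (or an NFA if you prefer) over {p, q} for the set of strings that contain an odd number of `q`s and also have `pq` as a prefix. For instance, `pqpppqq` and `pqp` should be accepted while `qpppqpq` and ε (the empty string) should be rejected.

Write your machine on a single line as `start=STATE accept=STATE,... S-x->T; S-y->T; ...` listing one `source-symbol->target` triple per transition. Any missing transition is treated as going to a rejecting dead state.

Run two small machines in parallel and take their product. The first has 2 states tracking the count of `q`s modulo 2; the second has 4 states tracking whether the input so far still matches the prefix `pq`. A product state is a pair (one from each), accepting exactly when both do.
        p   q  
>  s0   s1  s2 
   s1   s3  s4 
   s2   s2  s3 
   s3   s3  s2 
 * s4   s4  s5 
   s5   s5  s4 
(> = start, * = accepting)

start=s0; accept=s4; s0-p->s1; s0-q->s2; s1-p->s3; s1-q->s4; s2-p->s2; s2-q->s3; s3-p->s3; s3-q->s2; s4-p->s4; s4-q->s5; s5-p->s5; s5-q->s4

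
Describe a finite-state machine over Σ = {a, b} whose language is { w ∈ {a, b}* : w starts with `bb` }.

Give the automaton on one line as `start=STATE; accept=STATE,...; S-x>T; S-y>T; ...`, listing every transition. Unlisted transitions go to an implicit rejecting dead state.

Check the first 2 symbols one by one: q0 through q1 record how many have matched `bb` so far; any wrong symbol goes to the dead state q3. After all 2 match we enter the accepting sink q2.
        a   b  
>  q0   q3  q1 
   q1   q3  q2 
 * q2   q2  q2 
   q3   q3  q3 
(> = start, * = accepting)

start=q0; accept=q2; q0-a>q3; q0-b>q1; q1-a>q3; q1-b>q2; q2-a>q2; q2-b>q2; q3-a>q3; q3-b>q3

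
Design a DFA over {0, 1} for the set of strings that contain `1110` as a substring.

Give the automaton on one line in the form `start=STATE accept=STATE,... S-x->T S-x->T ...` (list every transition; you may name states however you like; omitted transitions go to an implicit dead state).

start=q0 accept=q4 q0-0->q0 q0-1->q1 q1-0->q0 q1-1->q2 q2-0->q0 q2-1->q3 q3-0->q4 q3-1->q3 q4-0->q4 q4-1->q4

States q0..q3 record the length of the longest prefix of `1110` that matches the current input suffix. Reaching q4 means `1110` has been seen, and we stay there forever. Accept from q4.
5 states suffice.
        0   1  
>  q0   q0  q1 
   q1   q0  q2 
   q2   q0  q3 
   q3   q4  q3 
 * q4   q4  q4 
(> = start, * = accepting)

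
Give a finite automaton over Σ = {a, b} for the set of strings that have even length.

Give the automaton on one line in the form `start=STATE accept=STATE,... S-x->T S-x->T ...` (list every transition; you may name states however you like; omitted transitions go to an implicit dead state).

start=q0 accept=q0 q0-a->q1 q0-b->q1 q1-a->q0 q1-b->q0

Count input length modulo 2: every symbol advances one step around the cycle q0 → q1 → q0. Accept at q0.
2 states suffice.
        a   b  
>* q0   q1  q1 
   q1   q0  q0 
(> = start, * = accepting)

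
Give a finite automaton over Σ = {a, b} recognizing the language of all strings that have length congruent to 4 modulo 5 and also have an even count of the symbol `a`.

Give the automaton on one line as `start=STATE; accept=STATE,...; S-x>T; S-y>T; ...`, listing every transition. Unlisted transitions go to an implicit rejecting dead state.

Handle the two conditions separately and then intersect. The first has 5 states tracking the input length modulo 5; the second has 2 states tracking the count of `a`s modulo 2. A product state is a pair (one from each), accepting exactly when both do.
A 10-state machine:
        a   b  
>  q0   q1  q2 
   q1   q3  q4 
   q2   q4  q3 
   q3   q5  q6 
   q4   q6  q5 
   q5   q7  q8 
   q6   q8  q7 
 * q7   q9  q0 
   q8   q0  q9 
   q9   q2  q1 
(> = start, * = accepting)

start=q0; accept=q7; q0-a>q1; q0-b>q2; q1-a>q3; q1-b>q4; q2-a>q4; q2-b>q3; q3-a>q5; q3-b>q6; q4-a>q6; q4-b>q5; q5-a>q7; q5-b>q8; q6-a>q8; q6-b>q7; q7-a>q9; q7-b>q0; q8-a>q0; q8-b>q9; q9-a>q2; q9-b>q1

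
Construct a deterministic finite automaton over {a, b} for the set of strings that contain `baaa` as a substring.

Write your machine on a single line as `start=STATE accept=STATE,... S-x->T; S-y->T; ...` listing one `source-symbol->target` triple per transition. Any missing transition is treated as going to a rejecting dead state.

States S0..S3 record the length of the longest prefix of `baaa` that matches the current input suffix. Reaching S4 means `baaa` has been seen, and we stay there forever. Accept from S4.
5 states suffice.
        a   b  
>  S0   S0  S1 
   S1   S2  S1 
   S2   S3  S1 
   S3   S4  S1 
 * S4   S4  S4 
(> = start, * = accepting)

start=S0; accept=S4; S0-a->S0; S0-b->S1; S1-a->S2; S1-b->S1; S2-a->S3; S2-b->S1; S3-a->S4; S3-b->S1; S4-a->S4; S4-b->S4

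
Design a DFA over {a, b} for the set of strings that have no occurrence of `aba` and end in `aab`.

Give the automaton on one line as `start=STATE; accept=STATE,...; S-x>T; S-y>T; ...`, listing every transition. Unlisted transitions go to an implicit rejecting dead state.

Handle the two conditions separately and then intersect. The first has 4 states tracking partial matches of the forbidden pattern `aba`; the second has 4 states tracking how much of the suffix `aab` has currently been matched. A product state is a pair (one from each), accepting exactly when both do.
        a   b  
>  q0   q1  q0 
   q1   q2  q3 
   q2   q2  q4 
   q3   q5  q0 
 * q4   q5  q0 
   q5   q6  q7 
   q6   q6  q8 
   q7   q5  q7 
   q8   q5  q7 
(> = start, * = accepting)

start=q0; accept=q4; q0-a>q1; q0-b>q0; q1-a>q2; q1-b>q3; q2-a>q2; q2-b>q4; q3-a>q5; q3-b>q0; q4-a>q5; q4-b>q0; q5-a>q6; q5-b>q7; q6-a>q6; q6-b>q8; q7-a>q5; q7-b>q7; q8-a>q5; q8-b>q7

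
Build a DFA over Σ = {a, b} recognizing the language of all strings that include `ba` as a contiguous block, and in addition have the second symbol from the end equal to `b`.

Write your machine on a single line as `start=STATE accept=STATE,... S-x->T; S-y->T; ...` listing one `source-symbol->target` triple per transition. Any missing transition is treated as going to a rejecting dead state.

start=s0; accept=s5,s9; s0-a->s1; s0-b->s2; s1-a->s3; s1-b->s4; s2-a->s5; s2-b->s6; s3-a->s3; s3-b->s4; s4-a->s5; s4-b->s6; s5-a->s7; s5-b->s8; s6-a->s5; s6-b->s6; s7-a->s7; s7-b->s8; s8-a->s5; s8-b->s9; s9-a->s5; s9-b->s9

Run two small machines in parallel and take their product. The first has 3 states tracking whether and how much of `ba` has been seen; the second has 7 states tracking the last 2 symbols read. A product state is a pair (one from each), accepting exactly when both do.
With 10 states:
        a   b  
>  s0   s1  s2 
   s1   s3  s4 
   s2   s5  s6 
   s3   s3  s4 
   s4   s5  s6 
 * s5   s7  s8 
   s6   s5  s6 
   s7   s7  s8 
   s8   s5  s9 
 * s9   s5  s9 
(> = start, * = accepting)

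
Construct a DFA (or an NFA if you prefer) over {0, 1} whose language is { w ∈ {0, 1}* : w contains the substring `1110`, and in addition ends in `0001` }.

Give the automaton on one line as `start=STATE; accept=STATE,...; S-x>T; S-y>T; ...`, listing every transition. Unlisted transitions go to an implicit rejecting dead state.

Build one automaton per condition and run them in lockstep. The first has 5 states tracking whether and how much of `1110` has been seen; the second has 5 states tracking how much of the suffix `0001` has currently been matched. A product state is a pair (one from each), accepting exactly when both do. Minimizing collapses redundant product states.
       0  1 
>  A   A  B 
   B   A  C 
   C   A  D 
   D   E  D 
   E   F  D 
   F   G  D 
   G   G  H 
 * H   E  D 
(> = start, * = accepting)

start=A; accept=H; A-0>A; A-1>B; B-0>A; B-1>C; C-0>A; C-1>D; D-0>E; D-1>D; E-0>F; E-1>D; F-0>G; F-1>D; G-0>G; G-1>H; H-0>E; H-1>D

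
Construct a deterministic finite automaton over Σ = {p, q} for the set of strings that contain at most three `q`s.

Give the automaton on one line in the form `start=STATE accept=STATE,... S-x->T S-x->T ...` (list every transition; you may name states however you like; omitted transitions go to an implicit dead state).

Only the number of `q`s matters, and only up to 4. Make a chain A → B → C → D → E advanced by each `q` (with E absorbing); every other symbol self-loops. The accepting set is {A, B, C, D}.
With 5 states:
       p  q 
>* A   A  B 
 * B   B  C 
 * C   C  D 
 * D   D  E 
   E   E  E 
(> = start, * = accepting)

start=A accept=A,B,C,D A-p->A A-q->B B-p->B B-q->C C-p->C C-q->D D-p->D D-q->E E-p->E E-q->E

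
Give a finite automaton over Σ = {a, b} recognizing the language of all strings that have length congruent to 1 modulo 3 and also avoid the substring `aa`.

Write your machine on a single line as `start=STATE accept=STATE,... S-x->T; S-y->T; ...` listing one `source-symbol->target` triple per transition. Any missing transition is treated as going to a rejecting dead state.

Handle the two conditions separately and then intersect. The first has 3 states tracking the input length modulo 3; the second has 3 states tracking partial matches of the forbidden pattern `aa`. A product state is a pair (one from each), accepting exactly when both do. After merging equivalent states the machine shrinks.
7 states suffice.
        a   b  
>  s0   s1  s2 
 * s1   s3  s4 
 * s2   s5  s4 
   s3   s3  s3 
   s4   s6  s0 
   s5   s3  s0 
   s6   s3  s2 
(> = start, * = accepting)

start=s0; accept=s1,s2; s0-a->s1; s0-b->s2; s1-a->s3; s1-b->s4; s2-a->s5; s2-b->s4; s3-a->s3; s3-b->s3; s4-a->s6; s4-b->s0; s5-a->s3; s5-b->s0; s6-a->s3; s6-b->s2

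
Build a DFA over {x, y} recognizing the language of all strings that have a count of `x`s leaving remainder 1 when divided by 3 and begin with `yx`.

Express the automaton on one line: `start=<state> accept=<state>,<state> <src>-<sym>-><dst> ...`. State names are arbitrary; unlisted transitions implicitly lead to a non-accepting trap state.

Build one automaton per condition and run them in lockstep. One (3 states) tracks the count of `x`s modulo 3; the other (4 states) tracks whether the input so far still matches the prefix `yx`. Each combined state is a pair, one component from each; accept when both components accept.
With 8 states:
        x   y  
>  S0   S1  S2 
   S1   S3  S1 
   S2   S4  S5 
   S3   S5  S3 
 * S4   S6  S4 
   S5   S1  S5 
   S6   S7  S6 
   S7   S4  S7 
(> = start, * = accepting)

start=S0 accept=S4 S0-x->S1 S0-y->S2 S1-x->S3 S1-y->S1 S2-x->S4 S2-y->S5 S3-x->S5 S3-y->S3 S4-x->S6 S4-y->S4 S5-x->S1 S5-y->S5 S6-x->S7 S6-y->S6 S7-x->S4 S7-y->S7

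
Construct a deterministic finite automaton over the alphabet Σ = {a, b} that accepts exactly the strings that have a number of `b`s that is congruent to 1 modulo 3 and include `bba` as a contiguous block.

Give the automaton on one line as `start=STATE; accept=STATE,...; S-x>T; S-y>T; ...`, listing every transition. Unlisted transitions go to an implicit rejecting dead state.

Run two small machines in parallel and take their product. One (3 states) tracks the count of `b`s modulo 3; the other (4 states) tracks whether and how much of `bba` has been seen. Each combined state is a pair, one component from each; accept when both components accept.
A 12-state machine:
          a    b  
>  q0     q0   q1 
   q1     q2   q3 
   q2     q2   q4 
   q3     q5   q6 
   q4     q7   q6 
   q5     q5   q8 
   q6     q8   q9 
   q7     q7  q10 
   q8     q8  q11 
   q9    q11   q3 
   q10    q0   q9 
 * q11   q11   q5 
(> = start, * = accepting)

start=q0; accept=q11; q0-a>q0; q0-b>q1; q1-a>q2; q1-b>q3; q2-a>q2; q2-b>q4; q3-a>q5; q3-b>q6; q4-a>q7; q4-b>q6; q5-a>q5; q5-b>q8; q6-a>q8; q6-b>q9; q7-a>q7; q7-b>q10; q8-a>q8; q8-b>q11; q9-a>q11; q9-b>q3; q10-a>q0; q10-b>q9; q11-a>q11; q11-b>q5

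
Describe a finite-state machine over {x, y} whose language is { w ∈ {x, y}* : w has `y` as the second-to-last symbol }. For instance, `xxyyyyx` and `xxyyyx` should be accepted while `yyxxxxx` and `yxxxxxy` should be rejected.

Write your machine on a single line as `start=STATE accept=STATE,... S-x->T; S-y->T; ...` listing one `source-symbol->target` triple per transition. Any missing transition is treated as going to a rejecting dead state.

A DFA must remember the last 2 symbols (since which symbol is second-to-last isn't known until the input ends). Use one state per possible window of the last ≤2 symbols; accept from those whose window starts with `y`.
7 states suffice.
        x   y  
>  q0   q1  q2 
   q1   q3  q4 
   q2   q5  q6 
   q3   q3  q4 
   q4   q5  q6 
 * q5   q3  q4 
 * q6   q5  q6 
(> = start, * = accepting)

start=q0; accept=q5,q6; q0-x->q1; q0-y->q2; q1-x->q3; q1-y->q4; q2-x->q5; q2-y->q6; q3-x->q3; q3-y->q4; q4-x->q5; q4-y->q6; q5-x->q3; q5-y->q4; q6-x->q5; q6-y->q6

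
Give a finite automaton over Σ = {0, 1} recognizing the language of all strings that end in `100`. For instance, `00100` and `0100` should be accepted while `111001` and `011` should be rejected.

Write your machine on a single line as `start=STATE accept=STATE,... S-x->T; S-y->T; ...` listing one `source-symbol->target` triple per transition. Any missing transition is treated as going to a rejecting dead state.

start=A; accept=D; A-0->A; A-1->B; B-0->C; B-1->B; C-0->D; C-1->B; D-0->A; D-1->B

Remember how much of `100` the current input suffix matches. State A means no match yet; B means the last symbol is `1`; C means the last 2 symbols are `10`; D means the last 3 symbols are `100`. Only D accepts. On a mismatch, fall back to the longest proper suffix that is still a prefix of `100`.
With 4 states:
       0  1 
>  A   A  B 
   B   C  B 
   C   D  B 
 * D   A  B 
(> = start, * = accepting)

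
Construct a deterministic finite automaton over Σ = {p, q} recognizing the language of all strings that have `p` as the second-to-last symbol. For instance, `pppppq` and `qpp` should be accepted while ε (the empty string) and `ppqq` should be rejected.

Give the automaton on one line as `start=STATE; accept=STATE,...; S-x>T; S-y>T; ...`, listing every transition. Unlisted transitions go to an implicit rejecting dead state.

start=A; accept=D,E; A-p>B; A-q>C; B-p>D; B-q>E; C-p>F; C-q>G; D-p>D; D-q>E; E-p>F; E-q>G; F-p>D; F-q>E; G-p>F; G-q>G

Because acceptance depends on a position counted from the end, the machine has to buffer the most recent 2 symbols. Make each state the string of the last up-to-2 symbols read; on input `x` shift the window left and append `x`. Accept when the buffered window has length 2 and begins with `p`.
With 7 states:
       p  q 
>  A   B  C 
   B   D  E 
   C   F  G 
 * D   D  E 
 * E   F  G 
   F   D  E 
   G   F  G 
(> = start, * = accepting)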